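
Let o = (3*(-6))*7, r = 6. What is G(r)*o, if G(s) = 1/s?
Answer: -21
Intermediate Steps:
o = -126 (o = -18*7 = -126)
G(r)*o = -126/6 = (⅙)*(-126) = -21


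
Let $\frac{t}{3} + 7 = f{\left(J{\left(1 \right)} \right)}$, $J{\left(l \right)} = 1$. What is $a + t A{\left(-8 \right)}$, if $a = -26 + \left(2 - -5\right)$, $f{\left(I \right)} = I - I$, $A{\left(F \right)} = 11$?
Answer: $-250$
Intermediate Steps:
$f{\left(I \right)} = 0$
$t = -21$ ($t = -21 + 3 \cdot 0 = -21 + 0 = -21$)
$a = -19$ ($a = -26 + \left(2 + 5\right) = -26 + 7 = -19$)
$a + t A{\left(-8 \right)} = -19 - 231 = -250$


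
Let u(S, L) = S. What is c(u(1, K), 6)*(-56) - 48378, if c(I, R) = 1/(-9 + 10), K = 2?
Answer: -48434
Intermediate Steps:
c(I, R) = 1 (c(I, R) = 1/1 = 1)
c(u(1, K), 6)*(-56) - 48378 = 1*(-56) - 48378 = -56 - 48378 = -48434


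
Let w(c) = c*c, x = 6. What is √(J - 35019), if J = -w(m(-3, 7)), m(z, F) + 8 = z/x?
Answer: I*√140365/2 ≈ 187.33*I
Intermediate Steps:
m(z, F) = -8 + z/6
w(c) = c²
J = -289/4 (J = -(-8 + (⅙)*(-3))² = -(-8 - ½)² = -(-17/2)² = -1*289/4 = -289/4 ≈ -72.250)
√(J - 35019) = √(-289/4 - 35019) = √(-140365/4) = I*√140365/2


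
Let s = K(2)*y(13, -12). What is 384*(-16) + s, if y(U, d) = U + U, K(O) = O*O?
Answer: -6040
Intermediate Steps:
K(O) = O**2
y(U, d) = 2*U
s = 104 (s = 2**2*(2*13) = 4*26 = 104)
384*(-16) + s = 384*(-16) + 104 = -6144 + 104 = -6040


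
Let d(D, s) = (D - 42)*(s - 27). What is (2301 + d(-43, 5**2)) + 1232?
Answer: 3703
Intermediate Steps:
d(D, s) = (-42 + D)*(-27 + s)
(2301 + d(-43, 5**2)) + 1232 = (2301 + (1134 - 42*5**2 - 27*(-43) - 43*5**2)) + 1232 = (2301 + (1134 - 42*25 + 1161 - 43*25)) + 1232 = (2301 + (1134 - 1050 + 1161 - 1075)) + 1232 = (2301 + 170) + 1232 = 2471 + 1232 = 3703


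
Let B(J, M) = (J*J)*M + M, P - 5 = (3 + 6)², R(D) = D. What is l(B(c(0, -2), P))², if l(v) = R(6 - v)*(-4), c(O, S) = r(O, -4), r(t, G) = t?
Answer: 102400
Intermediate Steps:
c(O, S) = O
P = 86 (P = 5 + (3 + 6)² = 5 + 9² = 5 + 81 = 86)
B(J, M) = M + M*J² (B(J, M) = J²*M + M = M*J² + M = M + M*J²)
l(v) = -24 + 4*v (l(v) = (6 - v)*(-4) = -24 + 4*v)
l(B(c(0, -2), P))² = (-24 + 4*(86*(1 + 0²)))² = (-24 + 4*(86*(1 + 0)))² = (-24 + 4*(86*1))² = (-24 + 4*86)² = (-24 + 344)² = 320² = 102400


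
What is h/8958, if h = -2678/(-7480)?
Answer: 1339/33502920 ≈ 3.9967e-5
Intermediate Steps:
h = 1339/3740 (h = -2678*(-1/7480) = 1339/3740 ≈ 0.35802)
h/8958 = (1339/3740)/8958 = (1339/3740)*(1/8958) = 1339/33502920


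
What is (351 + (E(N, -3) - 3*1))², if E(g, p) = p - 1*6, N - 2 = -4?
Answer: 114921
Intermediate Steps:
N = -2 (N = 2 - 4 = -2)
E(g, p) = -6 + p (E(g, p) = p - 6 = -6 + p)
(351 + (E(N, -3) - 3*1))² = (351 + ((-6 - 3) - 3*1))² = (351 + (-9 - 3))² = (351 - 12)² = 339² = 114921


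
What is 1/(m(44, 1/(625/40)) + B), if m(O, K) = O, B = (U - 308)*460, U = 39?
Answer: -1/123696 ≈ -8.0843e-6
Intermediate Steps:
B = -123740 (B = (39 - 308)*460 = -269*460 = -123740)
1/(m(44, 1/(625/40)) + B) = 1/(44 - 123740) = 1/(-123696) = -1/123696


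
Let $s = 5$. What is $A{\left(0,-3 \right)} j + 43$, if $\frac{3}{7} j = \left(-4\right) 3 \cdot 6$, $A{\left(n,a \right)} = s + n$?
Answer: $-797$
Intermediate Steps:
$A{\left(n,a \right)} = 5 + n$
$j = -168$ ($j = \frac{7 \left(-4\right) 3 \cdot 6}{3} = \frac{7 \left(\left(-12\right) 6\right)}{3} = \frac{7}{3} \left(-72\right) = -168$)
$A{\left(0,-3 \right)} j + 43 = \left(5 + 0\right) \left(-168\right) + 43 = 5 \left(-168\right) + 43 = -840 + 43 = -797$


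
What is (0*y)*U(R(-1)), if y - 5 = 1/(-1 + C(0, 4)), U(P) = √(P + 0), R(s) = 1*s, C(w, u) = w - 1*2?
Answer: 0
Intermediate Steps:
C(w, u) = -2 + w (C(w, u) = w - 2 = -2 + w)
R(s) = s
U(P) = √P
y = 14/3 (y = 5 + 1/(-1 + (-2 + 0)) = 5 + 1/(-1 - 2) = 5 + 1/(-3) = 5 - ⅓ = 14/3 ≈ 4.6667)
(0*y)*U(R(-1)) = (0*(14/3))*√(-1) = 0*I = 0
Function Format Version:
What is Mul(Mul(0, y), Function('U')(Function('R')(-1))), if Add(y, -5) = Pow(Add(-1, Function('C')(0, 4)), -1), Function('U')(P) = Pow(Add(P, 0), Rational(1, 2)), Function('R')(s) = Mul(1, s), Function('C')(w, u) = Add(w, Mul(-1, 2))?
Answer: 0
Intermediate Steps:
Function('C')(w, u) = Add(-2, w) (Function('C')(w, u) = Add(w, -2) = Add(-2, w))
Function('R')(s) = s
Function('U')(P) = Pow(P, Rational(1, 2))
y = Rational(14, 3) (y = Add(5, Pow(Add(-1, Add(-2, 0)), -1)) = Add(5, Pow(Add(-1, -2), -1)) = Add(5, Pow(-3, -1)) = Add(5, Rational(-1, 3)) = Rational(14, 3) ≈ 4.6667)
Mul(Mul(0, y), Function('U')(Function('R')(-1))) = Mul(Mul(0, Rational(14, 3)), Pow(-1, Rational(1, 2))) = Mul(0, I) = 0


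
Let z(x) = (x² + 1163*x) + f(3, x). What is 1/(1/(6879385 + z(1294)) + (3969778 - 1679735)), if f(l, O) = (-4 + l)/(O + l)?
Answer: 13046189670/29876335330457107 ≈ 4.3667e-7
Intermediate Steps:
f(l, O) = (-4 + l)/(O + l)
z(x) = x² - 1/(3 + x) + 1163*x (z(x) = (x² + 1163*x) + (-4 + 3)/(x + 3) = (x² + 1163*x) - 1/(3 + x) = x² - 1/(3 + x) + 1163*x)
1/(1/(6879385 + z(1294)) + (3969778 - 1679735)) = 1/(1/(6879385 + (-1 + 1294*(3 + 1294)*(1163 + 1294))/(3 + 1294)) + (3969778 - 1679735)) = 1/(1/(6879385 + (-1 + 1294*1297*2457)/1297) + 2290043) = 1/(1/(6879385 + (-1 + 4123627326)/1297) + 2290043) = 1/(1/(6879385 + (1/1297)*4123627325) + 2290043) = 1/(1/(6879385 + 4123627325/1297) + 2290043) = 1/(1/(13046189670/1297) + 2290043) = 1/(1297/13046189670 + 2290043) = 1/(29876335330457107/13046189670) = 13046189670/29876335330457107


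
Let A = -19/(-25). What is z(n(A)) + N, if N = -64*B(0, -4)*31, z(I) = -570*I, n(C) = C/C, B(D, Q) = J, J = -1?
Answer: 1414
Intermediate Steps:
B(D, Q) = -1
A = 19/25 (A = -19*(-1/25) = 19/25 ≈ 0.76000)
n(C) = 1
N = 1984 (N = -64*(-1)*31 = 64*31 = 1984)
z(n(A)) + N = -570*1 + 1984 = -570 + 1984 = 1414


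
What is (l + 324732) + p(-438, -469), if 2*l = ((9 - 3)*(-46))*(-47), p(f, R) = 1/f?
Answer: 145073483/438 ≈ 3.3122e+5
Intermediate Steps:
l = 6486 (l = (((9 - 3)*(-46))*(-47))/2 = ((6*(-46))*(-47))/2 = (-276*(-47))/2 = (½)*12972 = 6486)
(l + 324732) + p(-438, -469) = (6486 + 324732) + 1/(-438) = 331218 - 1/438 = 145073483/438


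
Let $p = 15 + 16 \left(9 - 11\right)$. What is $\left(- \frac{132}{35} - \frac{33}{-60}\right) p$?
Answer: $\frac{7667}{140} \approx 54.764$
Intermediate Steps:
$p = -17$ ($p = 15 + 16 \left(9 - 11\right) = 15 + 16 \left(-2\right) = 15 - 32 = -17$)
$\left(- \frac{132}{35} - \frac{33}{-60}\right) p = \left(- \frac{132}{35} - \frac{33}{-60}\right) \left(-17\right) = \left(\left(-132\right) \frac{1}{35} - - \frac{11}{20}\right) \left(-17\right) = \left(- \frac{132}{35} + \frac{11}{20}\right) \left(-17\right) = \left(- \frac{451}{140}\right) \left(-17\right) = \frac{7667}{140}$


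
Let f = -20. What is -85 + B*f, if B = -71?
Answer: 1335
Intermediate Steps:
-85 + B*f = -85 - 71*(-20) = -85 + 1420 = 1335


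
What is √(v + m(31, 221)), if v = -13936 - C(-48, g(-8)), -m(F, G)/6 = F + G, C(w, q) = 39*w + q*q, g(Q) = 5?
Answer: I*√13601 ≈ 116.62*I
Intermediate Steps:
C(w, q) = q² + 39*w (C(w, q) = 39*w + q² = q² + 39*w)
m(F, G) = -6*F - 6*G (m(F, G) = -6*(F + G) = -6*F - 6*G)
v = -12089 (v = -13936 - (5² + 39*(-48)) = -13936 - (25 - 1872) = -13936 - 1*(-1847) = -13936 + 1847 = -12089)
√(v + m(31, 221)) = √(-12089 + (-6*31 - 6*221)) = √(-12089 + (-186 - 1326)) = √(-12089 - 1512) = √(-13601) = I*√13601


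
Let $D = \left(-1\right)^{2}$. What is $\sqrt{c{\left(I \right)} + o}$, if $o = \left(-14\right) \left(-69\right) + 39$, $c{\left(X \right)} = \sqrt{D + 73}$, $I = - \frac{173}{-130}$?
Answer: $\sqrt{1005 + \sqrt{74}} \approx 31.837$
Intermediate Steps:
$D = 1$
$I = \frac{173}{130}$ ($I = - \frac{173 \left(-1\right)}{130} = \left(-1\right) \left(- \frac{173}{130}\right) = \frac{173}{130} \approx 1.3308$)
$c{\left(X \right)} = \sqrt{74}$ ($c{\left(X \right)} = \sqrt{1 + 73} = \sqrt{74}$)
$o = 1005$ ($o = 966 + 39 = 1005$)
$\sqrt{c{\left(I \right)} + o} = \sqrt{\sqrt{74} + 1005} = \sqrt{1005 + \sqrt{74}}$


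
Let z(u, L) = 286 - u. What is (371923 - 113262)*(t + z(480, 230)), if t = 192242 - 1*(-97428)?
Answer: 74876151636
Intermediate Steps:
t = 289670 (t = 192242 + 97428 = 289670)
(371923 - 113262)*(t + z(480, 230)) = (371923 - 113262)*(289670 + (286 - 1*480)) = 258661*(289670 + (286 - 480)) = 258661*(289670 - 194) = 258661*289476 = 74876151636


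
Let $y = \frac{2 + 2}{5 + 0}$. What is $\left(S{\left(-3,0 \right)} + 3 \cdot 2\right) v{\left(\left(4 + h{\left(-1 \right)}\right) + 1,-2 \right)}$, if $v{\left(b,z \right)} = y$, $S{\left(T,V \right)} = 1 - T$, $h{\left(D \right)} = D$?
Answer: $8$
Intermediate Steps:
$y = \frac{4}{5} \approx 0.8$
$v{\left(b,z \right)} = \frac{4}{5}$
$\left(S{\left(-3,0 \right)} + 3 \cdot 2\right) v{\left(\left(4 + h{\left(-1 \right)}\right) + 1,-2 \right)} = \left(\left(1 - -3\right) + 3 \cdot 2\right) \frac{4}{5} = \left(\left(1 + 3\right) + 6\right) \frac{4}{5} = \left(4 + 6\right) \frac{4}{5} = 10 \cdot \frac{4}{5} = 8$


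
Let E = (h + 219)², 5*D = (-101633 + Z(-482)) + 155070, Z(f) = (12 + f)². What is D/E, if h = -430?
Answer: 274337/222605 ≈ 1.2324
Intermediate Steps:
D = 274337/5 (D = ((-101633 + (12 - 482)²) + 155070)/5 = ((-101633 + (-470)²) + 155070)/5 = ((-101633 + 220900) + 155070)/5 = (119267 + 155070)/5 = (⅕)*274337 = 274337/5 ≈ 54867.)
E = 44521 (E = (-430 + 219)² = (-211)² = 44521)
D/E = (274337/5)/44521 = (274337/5)*(1/44521) = 274337/222605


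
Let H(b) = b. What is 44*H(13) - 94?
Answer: 478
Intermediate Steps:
44*H(13) - 94 = 44*13 - 94 = 572 - 94 = 478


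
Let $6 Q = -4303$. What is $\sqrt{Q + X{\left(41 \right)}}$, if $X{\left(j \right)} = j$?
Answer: $\frac{i \sqrt{24342}}{6} \approx 26.003 i$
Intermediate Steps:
$Q = - \frac{4303}{6}$ ($Q = \frac{1}{6} \left(-4303\right) = - \frac{4303}{6} \approx -717.17$)
$\sqrt{Q + X{\left(41 \right)}} = \sqrt{- \frac{4303}{6} + 41} = \sqrt{- \frac{4057}{6}} = \frac{i \sqrt{24342}}{6}$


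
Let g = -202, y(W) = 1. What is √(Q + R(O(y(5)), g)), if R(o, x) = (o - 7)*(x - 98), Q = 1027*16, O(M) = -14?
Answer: 2*√5683 ≈ 150.77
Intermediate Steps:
Q = 16432
R(o, x) = (-98 + x)*(-7 + o) (R(o, x) = (-7 + o)*(-98 + x) = (-98 + x)*(-7 + o))
√(Q + R(O(y(5)), g)) = √(16432 + (686 - 98*(-14) - 7*(-202) - 14*(-202))) = √(16432 + (686 + 1372 + 1414 + 2828)) = √(16432 + 6300) = √22732 = 2*√5683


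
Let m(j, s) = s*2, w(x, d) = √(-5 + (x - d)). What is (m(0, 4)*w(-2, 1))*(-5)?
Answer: -80*I*√2 ≈ -113.14*I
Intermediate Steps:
w(x, d) = √(-5 + x - d)
m(j, s) = 2*s
(m(0, 4)*w(-2, 1))*(-5) = ((2*4)*√(-5 - 2 - 1*1))*(-5) = (8*√(-5 - 2 - 1))*(-5) = (8*√(-8))*(-5) = (8*(2*I*√2))*(-5) = (16*I*√2)*(-5) = -80*I*√2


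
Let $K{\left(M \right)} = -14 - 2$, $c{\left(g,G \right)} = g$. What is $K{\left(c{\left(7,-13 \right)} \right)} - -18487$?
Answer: $18471$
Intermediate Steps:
$K{\left(M \right)} = -16$ ($K{\left(M \right)} = -14 - 2 = -16$)
$K{\left(c{\left(7,-13 \right)} \right)} - -18487 = -16 - -18487 = -16 + 18487 = 18471$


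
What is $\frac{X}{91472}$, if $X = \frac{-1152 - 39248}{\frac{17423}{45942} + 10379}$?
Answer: $- \frac{6105450}{143481487063} \approx -4.2552 \cdot 10^{-5}$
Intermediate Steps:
$X = - \frac{97687200}{25097339}$ ($X = - \frac{40400}{17423 \cdot \frac{1}{45942} + 10379} = - \frac{40400}{\frac{917}{2418} + 10379} = - \frac{40400}{\frac{25097339}{2418}} = \left(-40400\right) \frac{2418}{25097339} = - \frac{97687200}{25097339} \approx -3.8923$)
$\frac{X}{91472} = - \frac{97687200}{25097339 \cdot 91472} = \left(- \frac{97687200}{25097339}\right) \frac{1}{91472} = - \frac{6105450}{143481487063}$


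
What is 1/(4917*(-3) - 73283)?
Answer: -1/88034 ≈ -1.1359e-5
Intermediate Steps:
1/(4917*(-3) - 73283) = 1/(-14751 - 73283) = 1/(-88034) = -1/88034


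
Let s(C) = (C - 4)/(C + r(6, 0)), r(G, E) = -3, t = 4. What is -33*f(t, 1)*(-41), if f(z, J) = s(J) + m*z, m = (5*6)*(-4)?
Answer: -1294821/2 ≈ -6.4741e+5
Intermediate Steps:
m = -120 (m = 30*(-4) = -120)
s(C) = (-4 + C)/(-3 + C) (s(C) = (C - 4)/(C - 3) = (-4 + C)/(-3 + C))
f(z, J) = -120*z + (-4 + J)/(-3 + J) (f(z, J) = (-4 + J)/(-3 + J) - 120*z = -120*z + (-4 + J)/(-3 + J))
-33*f(t, 1)*(-41) = -33*(-4 + 1 - 120*4*(-3 + 1))/(-3 + 1)*(-41) = -33*(-4 + 1 - 120*4*(-2))/(-2)*(-41) = -(-33)*(-4 + 1 + 960)/2*(-41) = -(-33)*957/2*(-41) = -33*(-957/2)*(-41) = (31581/2)*(-41) = -1294821/2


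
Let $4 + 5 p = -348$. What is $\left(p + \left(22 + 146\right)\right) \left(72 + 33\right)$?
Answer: $10248$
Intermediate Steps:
$p = - \frac{352}{5}$ ($p = - \frac{4}{5} + \frac{1}{5} \left(-348\right) = - \frac{4}{5} - \frac{348}{5} = - \frac{352}{5} \approx -70.4$)
$\left(p + \left(22 + 146\right)\right) \left(72 + 33\right) = \left(- \frac{352}{5} + \left(22 + 146\right)\right) \left(72 + 33\right) = \left(- \frac{352}{5} + 168\right) 105 = \frac{488}{5} \cdot 105 = 10248$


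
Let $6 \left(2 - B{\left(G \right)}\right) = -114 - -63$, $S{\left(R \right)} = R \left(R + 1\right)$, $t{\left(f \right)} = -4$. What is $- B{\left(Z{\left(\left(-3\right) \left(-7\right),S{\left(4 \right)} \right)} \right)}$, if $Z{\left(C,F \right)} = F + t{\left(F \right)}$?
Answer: $- \frac{21}{2} \approx -10.5$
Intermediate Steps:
$S{\left(R \right)} = R \left(1 + R\right)$
$Z{\left(C,F \right)} = -4 + F$ ($Z{\left(C,F \right)} = F - 4 = -4 + F$)
$B{\left(G \right)} = \frac{21}{2}$ ($B{\left(G \right)} = 2 - \frac{-114 - -63}{6} = 2 - \frac{-114 + 63}{6} = 2 - - \frac{17}{2} = 2 + \frac{17}{2} = \frac{21}{2}$)
$- B{\left(Z{\left(\left(-3\right) \left(-7\right),S{\left(4 \right)} \right)} \right)} = \left(-1\right) \frac{21}{2} = - \frac{21}{2}$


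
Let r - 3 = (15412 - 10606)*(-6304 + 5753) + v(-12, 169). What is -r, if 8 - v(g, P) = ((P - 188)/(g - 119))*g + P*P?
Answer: 350641708/131 ≈ 2.6767e+6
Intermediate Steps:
v(g, P) = 8 - P**2 - g*(-188 + P)/(-119 + g) (v(g, P) = 8 - (((P - 188)/(g - 119))*g + P*P) = 8 - (((-188 + P)/(-119 + g))*g + P**2) = 8 - (g*(-188 + P)/(-119 + g) + P**2) = 8 - (P**2 + g*(-188 + P)/(-119 + g)) = 8 + (-P**2 - g*(-188 + P)/(-119 + g)) = 8 - P**2 - g*(-188 + P)/(-119 + g))
r = -350641708/131 (r = 3 + ((15412 - 10606)*(-6304 + 5753) + (-952 + 119*169**2 + 196*(-12) - 1*169*(-12) - 1*(-12)*169**2)/(-119 - 12)) = 3 + (4806*(-551) + (-952 + 119*28561 - 2352 + 2028 - 1*(-12)*28561)/(-131)) = 3 + (-2648106 - (-952 + 3398759 - 2352 + 2028 + 342732)/131) = 3 + (-2648106 - 1/131*3740215) = 3 + (-2648106 - 3740215/131) = 3 - 350642101/131 = -350641708/131 ≈ -2.6767e+6)
-r = -1*(-350641708/131) = 350641708/131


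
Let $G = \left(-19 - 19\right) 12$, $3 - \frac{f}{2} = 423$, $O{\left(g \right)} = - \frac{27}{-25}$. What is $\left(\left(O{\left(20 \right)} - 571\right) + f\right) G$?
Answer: $\frac{16073088}{25} \approx 6.4292 \cdot 10^{5}$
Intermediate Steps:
$O{\left(g \right)} = \frac{27}{25}$ ($O{\left(g \right)} = \left(-27\right) \left(- \frac{1}{25}\right) = \frac{27}{25}$)
$f = -840$ ($f = 6 - 846 = -840$)
$G = -456$ ($G = \left(-38\right) 12 = -456$)
$\left(\left(O{\left(20 \right)} - 571\right) + f\right) G = \left(\left(\frac{27}{25} - 571\right) - 840\right) \left(-456\right) = \left(- \frac{14248}{25} - 840\right) \left(-456\right) = \left(- \frac{35248}{25}\right) \left(-456\right) = \frac{16073088}{25}$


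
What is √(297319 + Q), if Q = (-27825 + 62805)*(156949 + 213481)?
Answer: √12957938719 ≈ 1.1383e+5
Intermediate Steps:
Q = 12957641400 (Q = 34980*370430 = 12957641400)
√(297319 + Q) = √(297319 + 12957641400) = √12957938719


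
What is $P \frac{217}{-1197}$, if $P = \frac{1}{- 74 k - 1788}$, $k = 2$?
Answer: $\frac{31}{331056} \approx 9.364 \cdot 10^{-5}$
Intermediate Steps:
$P = - \frac{1}{1936}$ ($P = \frac{1}{\left(-74\right) 2 - 1788} = \frac{1}{-148 - 1788} = \frac{1}{-1936} = - \frac{1}{1936} \approx -0.00051653$)
$P \frac{217}{-1197} = - \frac{217 \frac{1}{-1197}}{1936} = - \frac{217 \left(- \frac{1}{1197}\right)}{1936} = \left(- \frac{1}{1936}\right) \left(- \frac{31}{171}\right) = \frac{31}{331056}$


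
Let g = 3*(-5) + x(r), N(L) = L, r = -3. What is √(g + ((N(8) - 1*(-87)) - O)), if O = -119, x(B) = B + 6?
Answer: √202 ≈ 14.213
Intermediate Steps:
x(B) = 6 + B
g = -12 (g = 3*(-5) + (6 - 3) = -15 + 3 = -12)
√(g + ((N(8) - 1*(-87)) - O)) = √(-12 + ((8 - 1*(-87)) - 1*(-119))) = √(-12 + ((8 + 87) + 119)) = √(-12 + (95 + 119)) = √(-12 + 214) = √202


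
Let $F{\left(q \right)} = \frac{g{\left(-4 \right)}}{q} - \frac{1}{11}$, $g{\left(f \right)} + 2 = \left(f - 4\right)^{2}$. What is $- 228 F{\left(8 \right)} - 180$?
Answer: $- \frac{21189}{11} \approx -1926.3$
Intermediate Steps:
$g{\left(f \right)} = -2 + \left(-4 + f\right)^{2}$ ($g{\left(f \right)} = -2 + \left(f - 4\right)^{2} = -2 + \left(-4 + f\right)^{2}$)
$F{\left(q \right)} = - \frac{1}{11} + \frac{62}{q}$ ($F{\left(q \right)} = \frac{-2 + \left(-4 - 4\right)^{2}}{q} - \frac{1}{11} = \frac{-2 + \left(-8\right)^{2}}{q} - \frac{1}{11} = \frac{-2 + 64}{q} - \frac{1}{11} = \frac{62}{q} - \frac{1}{11} = - \frac{1}{11} + \frac{62}{q}$)
$- 228 F{\left(8 \right)} - 180 = - 228 \frac{682 - 8}{11 \cdot 8} - 180 = - 228 \cdot \frac{1}{11} \cdot \frac{1}{8} \left(682 - 8\right) - 180 = - 228 \cdot \frac{1}{11} \cdot \frac{1}{8} \cdot 674 - 180 = \left(-228\right) \frac{337}{44} - 180 = - \frac{19209}{11} - 180 = - \frac{21189}{11}$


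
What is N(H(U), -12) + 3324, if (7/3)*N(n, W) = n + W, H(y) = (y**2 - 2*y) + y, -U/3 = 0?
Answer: 23232/7 ≈ 3318.9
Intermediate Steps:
U = 0 (U = -3*0 = 0)
H(y) = y**2 - y
N(n, W) = 3*W/7 + 3*n/7 (N(n, W) = 3*(n + W)/7 = 3*(W + n)/7 = 3*W/7 + 3*n/7)
N(H(U), -12) + 3324 = ((3/7)*(-12) + 3*(0*(-1 + 0))/7) + 3324 = (-36/7 + 3*(0*(-1))/7) + 3324 = (-36/7 + (3/7)*0) + 3324 = (-36/7 + 0) + 3324 = -36/7 + 3324 = 23232/7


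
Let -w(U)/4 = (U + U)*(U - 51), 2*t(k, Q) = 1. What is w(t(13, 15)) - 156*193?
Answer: -29906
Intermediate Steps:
t(k, Q) = ½ (t(k, Q) = (½)*1 = ½)
w(U) = -8*U*(-51 + U) (w(U) = -4*(U + U)*(U - 51) = -4*2*U*(-51 + U) = -8*U*(-51 + U))
w(t(13, 15)) - 156*193 = 8*(½)*(51 - 1*½) - 156*193 = 8*(½)*(51 - ½) - 1*30108 = 8*(½)*(101/2) - 30108 = 202 - 30108 = -29906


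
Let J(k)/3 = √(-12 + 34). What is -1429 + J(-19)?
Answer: -1429 + 3*√22 ≈ -1414.9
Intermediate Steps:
J(k) = 3*√22 (J(k) = 3*√(-12 + 34) = 3*√22)
-1429 + J(-19) = -1429 + 3*√22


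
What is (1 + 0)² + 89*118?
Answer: 10503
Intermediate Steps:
(1 + 0)² + 89*118 = 1² + 10502 = 1 + 10502 = 10503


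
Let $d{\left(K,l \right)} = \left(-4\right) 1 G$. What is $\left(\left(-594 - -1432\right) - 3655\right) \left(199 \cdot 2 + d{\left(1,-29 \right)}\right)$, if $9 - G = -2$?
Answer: $-997218$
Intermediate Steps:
$G = 11$ ($G = 9 - -2 = 9 + 2 = 11$)
$d{\left(K,l \right)} = -44$ ($d{\left(K,l \right)} = \left(-4\right) 1 \cdot 11 = \left(-4\right) 11 = -44$)
$\left(\left(-594 - -1432\right) - 3655\right) \left(199 \cdot 2 + d{\left(1,-29 \right)}\right) = \left(\left(-594 - -1432\right) - 3655\right) \left(199 \cdot 2 - 44\right) = \left(\left(-594 + 1432\right) - 3655\right) \left(398 - 44\right) = \left(838 - 3655\right) 354 = \left(-2817\right) 354 = -997218$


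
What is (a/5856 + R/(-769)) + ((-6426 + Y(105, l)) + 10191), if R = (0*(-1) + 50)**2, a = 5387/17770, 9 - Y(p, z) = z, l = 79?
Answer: 295424841072203/80023001280 ≈ 3691.8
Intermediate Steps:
Y(p, z) = 9 - z
a = 5387/17770 (a = 5387*(1/17770) = 5387/17770 ≈ 0.30315)
R = 2500 (R = (0 + 50)**2 = 50**2 = 2500)
(a/5856 + R/(-769)) + ((-6426 + Y(105, l)) + 10191) = ((5387/17770)/5856 + 2500/(-769)) + ((-6426 + (9 - 1*79)) + 10191) = ((5387/17770)*(1/5856) + 2500*(-1/769)) + ((-6426 + (9 - 79)) + 10191) = (5387/104061120 - 2500/769) + ((-6426 - 70) + 10191) = -260148657397/80023001280 + (-6496 + 10191) = -260148657397/80023001280 + 3695 = 295424841072203/80023001280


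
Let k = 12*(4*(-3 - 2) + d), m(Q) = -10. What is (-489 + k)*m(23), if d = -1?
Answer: 7410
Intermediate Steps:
k = -252 (k = 12*(4*(-3 - 2) - 1) = 12*(4*(-5) - 1) = 12*(-20 - 1) = 12*(-21) = -252)
(-489 + k)*m(23) = (-489 - 252)*(-10) = -741*(-10) = 7410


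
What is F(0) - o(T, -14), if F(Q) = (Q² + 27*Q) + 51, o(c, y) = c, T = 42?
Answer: 9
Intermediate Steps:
F(Q) = 51 + Q² + 27*Q
F(0) - o(T, -14) = (51 + 0² + 27*0) - 1*42 = (51 + 0 + 0) - 42 = 51 - 42 = 9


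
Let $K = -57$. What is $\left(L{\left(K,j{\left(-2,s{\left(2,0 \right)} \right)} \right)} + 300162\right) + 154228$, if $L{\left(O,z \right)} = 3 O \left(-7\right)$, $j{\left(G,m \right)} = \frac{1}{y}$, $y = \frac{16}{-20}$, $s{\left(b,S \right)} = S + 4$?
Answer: $455587$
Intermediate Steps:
$s{\left(b,S \right)} = 4 + S$
$y = - \frac{4}{5}$ ($y = 16 \left(- \frac{1}{20}\right) = - \frac{4}{5} \approx -0.8$)
$j{\left(G,m \right)} = - \frac{5}{4}$ ($j{\left(G,m \right)} = \frac{1}{- \frac{4}{5}} = - \frac{5}{4}$)
$L{\left(O,z \right)} = - 21 O$
$\left(L{\left(K,j{\left(-2,s{\left(2,0 \right)} \right)} \right)} + 300162\right) + 154228 = \left(\left(-21\right) \left(-57\right) + 300162\right) + 154228 = \left(1197 + 300162\right) + 154228 = 301359 + 154228 = 455587$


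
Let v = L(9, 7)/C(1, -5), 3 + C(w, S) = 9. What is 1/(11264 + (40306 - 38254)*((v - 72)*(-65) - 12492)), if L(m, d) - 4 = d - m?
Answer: -1/16063420 ≈ -6.2253e-8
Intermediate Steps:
C(w, S) = 6 (C(w, S) = -3 + 9 = 6)
L(m, d) = 4 + d - m (L(m, d) = 4 + (d - m) = 4 + d - m)
v = ⅓ (v = (4 + 7 - 1*9)/6 = (4 + 7 - 9)*(⅙) = 2*(⅙) = ⅓ ≈ 0.33333)
1/(11264 + (40306 - 38254)*((v - 72)*(-65) - 12492)) = 1/(11264 + (40306 - 38254)*((⅓ - 72)*(-65) - 12492)) = 1/(11264 + 2052*(-215/3*(-65) - 12492)) = 1/(11264 + 2052*(13975/3 - 12492)) = 1/(11264 + 2052*(-23501/3)) = 1/(11264 - 16074684) = 1/(-16063420) = -1/16063420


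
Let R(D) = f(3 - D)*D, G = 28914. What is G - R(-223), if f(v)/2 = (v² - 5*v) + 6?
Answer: 22307506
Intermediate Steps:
f(v) = 12 - 10*v + 2*v² (f(v) = 2*((v² - 5*v) + 6) = 2*(6 + v² - 5*v) = 12 - 10*v + 2*v²)
R(D) = D*(-18 + 2*(3 - D)² + 10*D) (R(D) = (12 - 10*(3 - D) + 2*(3 - D)²)*D = (12 + (-30 + 10*D) + 2*(3 - D)²)*D = (-18 + 2*(3 - D)² + 10*D)*D = D*(-18 + 2*(3 - D)² + 10*D))
G - R(-223) = 28914 - 2*(-223)²*(-1 - 223) = 28914 - 2*49729*(-224) = 28914 - 1*(-22278592) = 28914 + 22278592 = 22307506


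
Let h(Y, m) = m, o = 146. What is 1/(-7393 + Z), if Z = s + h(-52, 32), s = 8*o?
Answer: -1/6193 ≈ -0.00016147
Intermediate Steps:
s = 1168 (s = 8*146 = 1168)
Z = 1200 (Z = 1168 + 32 = 1200)
1/(-7393 + Z) = 1/(-7393 + 1200) = 1/(-6193) = -1/6193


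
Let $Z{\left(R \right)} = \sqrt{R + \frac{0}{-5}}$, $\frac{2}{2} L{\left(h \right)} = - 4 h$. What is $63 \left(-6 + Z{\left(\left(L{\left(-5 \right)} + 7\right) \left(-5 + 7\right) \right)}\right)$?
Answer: $-378 + 189 \sqrt{6} \approx 84.954$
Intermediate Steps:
$L{\left(h \right)} = - 4 h$
$Z{\left(R \right)} = \sqrt{R}$ ($Z{\left(R \right)} = \sqrt{R + 0 \left(- \frac{1}{5}\right)} = \sqrt{R + 0} = \sqrt{R}$)
$63 \left(-6 + Z{\left(\left(L{\left(-5 \right)} + 7\right) \left(-5 + 7\right) \right)}\right) = 63 \left(-6 + \sqrt{\left(\left(-4\right) \left(-5\right) + 7\right) \left(-5 + 7\right)}\right) = 63 \left(-6 + \sqrt{\left(20 + 7\right) 2}\right) = 63 \left(-6 + \sqrt{27 \cdot 2}\right) = 63 \left(-6 + \sqrt{54}\right) = 63 \left(-6 + 3 \sqrt{6}\right) = -378 + 189 \sqrt{6}$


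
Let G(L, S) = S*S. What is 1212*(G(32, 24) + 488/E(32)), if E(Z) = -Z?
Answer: 679629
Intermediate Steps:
G(L, S) = S**2
1212*(G(32, 24) + 488/E(32)) = 1212*(24**2 + 488/((-1*32))) = 1212*(576 + 488/(-32)) = 1212*(576 + 488*(-1/32)) = 1212*(576 - 61/4) = 1212*(2243/4) = 679629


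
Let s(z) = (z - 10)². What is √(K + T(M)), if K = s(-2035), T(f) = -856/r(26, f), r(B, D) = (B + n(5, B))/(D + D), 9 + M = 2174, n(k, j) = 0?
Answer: √682670105/13 ≈ 2009.8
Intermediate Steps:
s(z) = (-10 + z)²
M = 2165 (M = -9 + 2174 = 2165)
r(B, D) = B/(2*D) (r(B, D) = (B + 0)/(D + D) = B/((2*D)) = B*(1/(2*D)) = B/(2*D))
T(f) = -856*f/13
K = 4182025 (K = (-10 - 2035)² = (-2045)² = 4182025)
√(K + T(M)) = √(4182025 - 856/13*2165) = √(4182025 - 1853240/13) = √(52513085/13) = √682670105/13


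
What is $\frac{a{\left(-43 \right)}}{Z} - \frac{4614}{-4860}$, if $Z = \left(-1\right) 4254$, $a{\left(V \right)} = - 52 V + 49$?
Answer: $\frac{118373}{287145} \approx 0.41224$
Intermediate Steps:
$a{\left(V \right)} = 49 - 52 V$
$Z = -4254$
$\frac{a{\left(-43 \right)}}{Z} - \frac{4614}{-4860} = \frac{49 - -2236}{-4254} - \frac{4614}{-4860} = \left(49 + 2236\right) \left(- \frac{1}{4254}\right) - - \frac{769}{810} = 2285 \left(- \frac{1}{4254}\right) + \frac{769}{810} = - \frac{2285}{4254} + \frac{769}{810} = \frac{118373}{287145}$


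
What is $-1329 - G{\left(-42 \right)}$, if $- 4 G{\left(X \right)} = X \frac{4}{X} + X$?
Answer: $- \frac{2677}{2} \approx -1338.5$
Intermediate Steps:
$G{\left(X \right)} = -1 - \frac{X}{4}$ ($G{\left(X \right)} = - \frac{X \frac{4}{X} + X}{4} = - \frac{4 + X}{4} = -1 - \frac{X}{4}$)
$-1329 - G{\left(-42 \right)} = -1329 - \left(-1 - - \frac{21}{2}\right) = -1329 - \left(-1 + \frac{21}{2}\right) = -1329 - \frac{19}{2} = - \frac{2677}{2}$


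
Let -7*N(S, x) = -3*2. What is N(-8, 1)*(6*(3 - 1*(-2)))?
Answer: 180/7 ≈ 25.714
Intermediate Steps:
N(S, x) = 6/7 (N(S, x) = -(-3)*2/7 = -⅐*(-6) = 6/7)
N(-8, 1)*(6*(3 - 1*(-2))) = 6*(6*(3 - 1*(-2)))/7 = 6*(6*(3 + 2))/7 = 6*(6*5)/7 = (6/7)*30 = 180/7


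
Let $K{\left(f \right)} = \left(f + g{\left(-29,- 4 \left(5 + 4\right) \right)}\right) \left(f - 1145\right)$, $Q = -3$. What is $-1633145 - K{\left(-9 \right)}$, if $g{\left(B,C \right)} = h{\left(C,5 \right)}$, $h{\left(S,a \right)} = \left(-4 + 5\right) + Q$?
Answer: $-1645839$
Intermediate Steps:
$h{\left(S,a \right)} = -2$ ($h{\left(S,a \right)} = \left(-4 + 5\right) - 3 = 1 - 3 = -2$)
$g{\left(B,C \right)} = -2$
$K{\left(f \right)} = \left(-1145 + f\right) \left(-2 + f\right)$ ($K{\left(f \right)} = \left(f - 2\right) \left(f - 1145\right) = \left(-2 + f\right) \left(-1145 + f\right) = \left(-1145 + f\right) \left(-2 + f\right)$)
$-1633145 - K{\left(-9 \right)} = -1633145 - \left(2290 + \left(-9\right)^{2} - -10323\right) = -1633145 - \left(2290 + 81 + 10323\right) = -1633145 - 12694 = -1645839$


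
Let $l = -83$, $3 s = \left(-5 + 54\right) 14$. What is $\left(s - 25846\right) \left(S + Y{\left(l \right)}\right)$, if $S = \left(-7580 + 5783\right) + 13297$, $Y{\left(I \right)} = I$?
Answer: $- \frac{877419284}{3} \approx -2.9247 \cdot 10^{8}$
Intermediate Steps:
$s = \frac{686}{3}$ ($s = \frac{\left(-5 + 54\right) 14}{3} = \frac{49 \cdot 14}{3} = \frac{1}{3} \cdot 686 = \frac{686}{3} \approx 228.67$)
$S = 11500$ ($S = -1797 + 13297 = 11500$)
$\left(s - 25846\right) \left(S + Y{\left(l \right)}\right) = \left(\frac{686}{3} - 25846\right) \left(11500 - 83\right) = \left(- \frac{76852}{3}\right) 11417 = - \frac{877419284}{3}$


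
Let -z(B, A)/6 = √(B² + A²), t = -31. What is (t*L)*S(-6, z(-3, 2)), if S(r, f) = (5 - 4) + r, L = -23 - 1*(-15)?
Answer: -1240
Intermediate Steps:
z(B, A) = -6*√(A² + B²) (z(B, A) = -6*√(B² + A²) = -6*√(A² + B²))
L = -8 (L = -23 + 15 = -8)
S(r, f) = 1 + r
(t*L)*S(-6, z(-3, 2)) = (-31*(-8))*(1 - 6) = 248*(-5) = -1240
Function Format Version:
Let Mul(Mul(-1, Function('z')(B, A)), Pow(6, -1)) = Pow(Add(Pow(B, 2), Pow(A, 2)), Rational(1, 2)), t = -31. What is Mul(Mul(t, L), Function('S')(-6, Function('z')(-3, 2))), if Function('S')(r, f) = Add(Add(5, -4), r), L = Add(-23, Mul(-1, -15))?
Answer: -1240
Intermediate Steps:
Function('z')(B, A) = Mul(-6, Pow(Add(Pow(A, 2), Pow(B, 2)), Rational(1, 2))) (Function('z')(B, A) = Mul(-6, Pow(Add(Pow(B, 2), Pow(A, 2)), Rational(1, 2))) = Mul(-6, Pow(Add(Pow(A, 2), Pow(B, 2)), Rational(1, 2))))
L = -8 (L = Add(-23, 15) = -8)
Function('S')(r, f) = Add(1, r)
Mul(Mul(t, L), Function('S')(-6, Function('z')(-3, 2))) = Mul(Mul(-31, -8), Add(1, -6)) = Mul(248, -5) = -1240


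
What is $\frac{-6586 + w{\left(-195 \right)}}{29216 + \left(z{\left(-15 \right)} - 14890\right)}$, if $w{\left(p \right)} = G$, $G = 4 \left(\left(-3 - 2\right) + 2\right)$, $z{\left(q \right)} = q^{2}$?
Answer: $- \frac{6598}{14551} \approx -0.45344$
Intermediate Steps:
$G = -12$ ($G = 4 \left(\left(-3 - 2\right) + 2\right) = 4 \left(-5 + 2\right) = 4 \left(-3\right) = -12$)
$w{\left(p \right)} = -12$
$\frac{-6586 + w{\left(-195 \right)}}{29216 + \left(z{\left(-15 \right)} - 14890\right)} = \frac{-6586 - 12}{29216 - \left(14890 - \left(-15\right)^{2}\right)} = - \frac{6598}{29216 + \left(225 - 14890\right)} = - \frac{6598}{29216 - 14665} = - \frac{6598}{14551}$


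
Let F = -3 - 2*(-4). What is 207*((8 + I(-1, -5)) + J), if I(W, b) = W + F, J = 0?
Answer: 2484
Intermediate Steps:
F = 5 (F = -3 + 8 = 5)
I(W, b) = 5 + W (I(W, b) = W + 5 = 5 + W)
207*((8 + I(-1, -5)) + J) = 207*((8 + (5 - 1)) + 0) = 207*((8 + 4) + 0) = 207*(12 + 0) = 207*12 = 2484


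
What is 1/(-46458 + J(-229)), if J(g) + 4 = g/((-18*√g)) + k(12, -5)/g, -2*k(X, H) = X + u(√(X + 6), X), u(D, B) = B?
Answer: -789429562056/36678434956766893 + 943938*I*√229/36678434956766893 ≈ -2.1523e-5 + 3.8945e-10*I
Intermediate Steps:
k(X, H) = -X (k(X, H) = -(X + X)/2 = -X)
J(g) = -4 - 12/g - √g/18 (J(g) = -4 + (g/((-18*√g)) + (-1*12)/g) = -4 + (g*(-1/(18*√g)) - 12/g) = -4 + (-√g/18 - 12/g) = -4 + (-12/g - √g/18) = -4 - 12/g - √g/18)
1/(-46458 + J(-229)) = 1/(-46458 + (-4 - 12/(-229) - I*√229/18)) = 1/(-46458 + (-4 - 12*(-1/229) - I*√229/18)) = 1/(-46458 + (-4 + 12/229 - I*√229/18)) = 1/(-46458 + (-904/229 - I*√229/18)) = 1/(-10639786/229 - I*√229/18)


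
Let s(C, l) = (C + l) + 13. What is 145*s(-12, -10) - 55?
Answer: -1360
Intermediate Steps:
s(C, l) = 13 + C + l
145*s(-12, -10) - 55 = 145*(13 - 12 - 10) - 55 = 145*(-9) - 55 = -1305 - 55 = -1360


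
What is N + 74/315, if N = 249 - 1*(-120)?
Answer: 116309/315 ≈ 369.23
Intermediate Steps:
N = 369 (N = 249 + 120 = 369)
N + 74/315 = 369 + 74/315 = 116309/315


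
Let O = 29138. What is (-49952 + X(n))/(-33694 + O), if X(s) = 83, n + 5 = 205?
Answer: 49869/4556 ≈ 10.946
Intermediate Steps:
n = 200 (n = -5 + 205 = 200)
(-49952 + X(n))/(-33694 + O) = (-49952 + 83)/(-33694 + 29138) = -49869/(-4556) = -49869*(-1/4556) = 49869/4556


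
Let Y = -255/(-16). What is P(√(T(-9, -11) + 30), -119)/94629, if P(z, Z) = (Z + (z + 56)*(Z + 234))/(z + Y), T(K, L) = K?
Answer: 8390480/1881508407 - 127664*√21/627169469 ≈ 0.0035266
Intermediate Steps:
Y = 255/16 (Y = -255*(-1/16) = 255/16 ≈ 15.938)
P(z, Z) = (Z + (56 + z)*(234 + Z))/(255/16 + z) (P(z, Z) = (Z + (z + 56)*(Z + 234))/(z + 255/16) = (Z + (56 + z)*(234 + Z))/(255/16 + z))
P(√(T(-9, -11) + 30), -119)/94629 = (16*(13104 + 57*(-119) + 234*√(-9 + 30) - 119*√(-9 + 30))/(255 + 16*√(-9 + 30)))/94629 = (16*(13104 - 6783 + 234*√21 - 119*√21)/(255 + 16*√21))*(1/94629) = (16*(6321 + 115*√21)/(255 + 16*√21))*(1/94629) = 16*(6321 + 115*√21)/(94629*(255 + 16*√21))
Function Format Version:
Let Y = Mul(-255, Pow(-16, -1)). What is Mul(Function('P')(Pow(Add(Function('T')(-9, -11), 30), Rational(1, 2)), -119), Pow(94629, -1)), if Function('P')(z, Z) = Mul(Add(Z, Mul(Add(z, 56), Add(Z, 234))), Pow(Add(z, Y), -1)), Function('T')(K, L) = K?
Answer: Add(Rational(8390480, 1881508407), Mul(Rational(-127664, 627169469), Pow(21, Rational(1, 2)))) ≈ 0.0035266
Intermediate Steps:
Y = Rational(255, 16) (Y = Mul(-255, Rational(-1, 16)) = Rational(255, 16) ≈ 15.938)
Function('P')(z, Z) = Mul(Pow(Add(Rational(255, 16), z), -1), Add(Z, Mul(Add(56, z), Add(234, Z)))) (Function('P')(z, Z) = Mul(Add(Z, Mul(Add(z, 56), Add(Z, 234))), Pow(Add(z, Rational(255, 16)), -1)) = Mul(Add(Z, Mul(Add(56, z), Add(234, Z))), Pow(Add(Rational(255, 16), z), -1)) = Mul(Pow(Add(Rational(255, 16), z), -1), Add(Z, Mul(Add(56, z), Add(234, Z)))))
Mul(Function('P')(Pow(Add(Function('T')(-9, -11), 30), Rational(1, 2)), -119), Pow(94629, -1)) = Mul(Mul(16, Pow(Add(255, Mul(16, Pow(Add(-9, 30), Rational(1, 2)))), -1), Add(13104, Mul(57, -119), Mul(234, Pow(Add(-9, 30), Rational(1, 2))), Mul(-119, Pow(Add(-9, 30), Rational(1, 2))))), Pow(94629, -1)) = Mul(Mul(16, Pow(Add(255, Mul(16, Pow(21, Rational(1, 2)))), -1), Add(13104, -6783, Mul(234, Pow(21, Rational(1, 2))), Mul(-119, Pow(21, Rational(1, 2))))), Rational(1, 94629)) = Mul(Mul(16, Pow(Add(255, Mul(16, Pow(21, Rational(1, 2)))), -1), Add(6321, Mul(115, Pow(21, Rational(1, 2))))), Rational(1, 94629)) = Mul(Rational(16, 94629), Pow(Add(255, Mul(16, Pow(21, Rational(1, 2)))), -1), Add(6321, Mul(115, Pow(21, Rational(1, 2)))))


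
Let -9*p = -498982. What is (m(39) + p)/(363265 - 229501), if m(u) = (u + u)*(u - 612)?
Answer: 24184/300969 ≈ 0.080354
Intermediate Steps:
p = 498982/9 (p = -⅑*(-498982) = 498982/9 ≈ 55442.)
m(u) = 2*u*(-612 + u) (m(u) = (2*u)*(-612 + u) = 2*u*(-612 + u))
(m(39) + p)/(363265 - 229501) = (2*39*(-612 + 39) + 498982/9)/(363265 - 229501) = (2*39*(-573) + 498982/9)/133764 = (-44694 + 498982/9)*(1/133764) = (96736/9)*(1/133764) = 24184/300969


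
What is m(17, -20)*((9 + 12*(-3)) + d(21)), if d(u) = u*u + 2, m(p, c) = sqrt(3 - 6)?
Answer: 416*I*sqrt(3) ≈ 720.53*I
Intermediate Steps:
m(p, c) = I*sqrt(3) (m(p, c) = sqrt(-3) = I*sqrt(3))
d(u) = 2 + u**2 (d(u) = u**2 + 2 = 2 + u**2)
m(17, -20)*((9 + 12*(-3)) + d(21)) = (I*sqrt(3))*((9 + 12*(-3)) + (2 + 21**2)) = (I*sqrt(3))*((9 - 36) + (2 + 441)) = (I*sqrt(3))*(-27 + 443) = (I*sqrt(3))*416 = 416*I*sqrt(3)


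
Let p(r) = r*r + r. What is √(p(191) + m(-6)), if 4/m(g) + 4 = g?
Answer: 7*√18710/5 ≈ 191.50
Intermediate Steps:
p(r) = r + r² (p(r) = r² + r = r + r²)
m(g) = 4/(-4 + g)
√(p(191) + m(-6)) = √(191*(1 + 191) + 4/(-4 - 6)) = √(191*192 + 4/(-10)) = √(36672 + 4*(-⅒)) = √(36672 - ⅖) = √(183358/5) = 7*√18710/5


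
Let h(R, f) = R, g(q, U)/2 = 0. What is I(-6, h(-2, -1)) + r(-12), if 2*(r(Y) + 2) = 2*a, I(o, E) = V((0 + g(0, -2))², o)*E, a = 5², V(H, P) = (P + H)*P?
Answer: -49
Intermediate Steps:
g(q, U) = 0 (g(q, U) = 2*0 = 0)
V(H, P) = P*(H + P) (V(H, P) = (H + P)*P = P*(H + P))
a = 25
I(o, E) = E*o² (I(o, E) = (o*((0 + 0)² + o))*E = (o*(0² + o))*E = (o*(0 + o))*E = (o*o)*E = o²*E = E*o²)
r(Y) = 23 (r(Y) = -2 + (2*25)/2 = -2 + (½)*50 = -2 + 25 = 23)
I(-6, h(-2, -1)) + r(-12) = -2*(-6)² + 23 = -2*36 + 23 = -72 + 23 = -49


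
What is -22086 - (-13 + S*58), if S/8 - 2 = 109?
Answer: -73577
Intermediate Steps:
S = 888 (S = 16 + 8*109 = 16 + 872 = 888)
-22086 - (-13 + S*58) = -22086 - (-13 + 888*58) = -22086 - (-13 + 51504) = -22086 - 1*51491 = -22086 - 51491 = -73577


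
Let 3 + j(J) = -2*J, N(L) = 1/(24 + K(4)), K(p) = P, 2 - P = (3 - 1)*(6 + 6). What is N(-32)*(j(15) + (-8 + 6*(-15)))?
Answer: -131/2 ≈ -65.500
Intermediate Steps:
P = -22 (P = 2 - (3 - 1)*(6 + 6) = 2 - 2*12 = 2 - 1*24 = 2 - 24 = -22)
K(p) = -22
N(L) = ½ (N(L) = 1/(24 - 22) = 1/2 = ½)
j(J) = -3 - 2*J
N(-32)*(j(15) + (-8 + 6*(-15))) = ((-3 - 2*15) + (-8 + 6*(-15)))/2 = ((-3 - 30) + (-8 - 90))/2 = (-33 - 98)/2 = (½)*(-131) = -131/2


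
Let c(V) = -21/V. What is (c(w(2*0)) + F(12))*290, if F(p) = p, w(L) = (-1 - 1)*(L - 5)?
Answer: 2871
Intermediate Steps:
w(L) = 10 - 2*L (w(L) = -2*(-5 + L) = 10 - 2*L)
(c(w(2*0)) + F(12))*290 = (-21/(10 - 4*0) + 12)*290 = (-21/(10 - 2*0) + 12)*290 = (-21/(10 + 0) + 12)*290 = (-21/10 + 12)*290 = (99/10)*290 = 2871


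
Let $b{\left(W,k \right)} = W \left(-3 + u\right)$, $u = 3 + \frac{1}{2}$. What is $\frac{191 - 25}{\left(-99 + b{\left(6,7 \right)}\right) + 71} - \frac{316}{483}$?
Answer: $- \frac{88078}{12075} \approx -7.2942$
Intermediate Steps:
$u = \frac{7}{2}$ ($u = 3 + \frac{1}{2} = \frac{7}{2} \approx 3.5$)
$b{\left(W,k \right)} = \frac{W}{2}$ ($b{\left(W,k \right)} = W \left(-3 + \frac{7}{2}\right) = W \frac{1}{2} = \frac{W}{2}$)
$\frac{191 - 25}{\left(-99 + b{\left(6,7 \right)}\right) + 71} - \frac{316}{483} = \frac{191 - 25}{\left(-99 + \frac{1}{2} \cdot 6\right) + 71} - \frac{316}{483} = \frac{166}{\left(-99 + 3\right) + 71} - \frac{316}{483} = \frac{166}{-96 + 71} - \frac{316}{483} = \frac{166}{-25} - \frac{316}{483} = 166 \left(- \frac{1}{25}\right) - \frac{316}{483} = - \frac{166}{25} - \frac{316}{483} = - \frac{88078}{12075}$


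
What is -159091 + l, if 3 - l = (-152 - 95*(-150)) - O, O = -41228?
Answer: -214414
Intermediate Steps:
l = -55323 (l = 3 - ((-152 - 95*(-150)) - 1*(-41228)) = 3 - ((-152 + 14250) + 41228) = 3 - (14098 + 41228) = 3 - 1*55326 = 3 - 55326 = -55323)
-159091 + l = -159091 - 55323 = -214414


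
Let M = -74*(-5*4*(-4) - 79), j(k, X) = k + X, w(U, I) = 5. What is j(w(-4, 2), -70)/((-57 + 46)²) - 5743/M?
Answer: 690093/8954 ≈ 77.071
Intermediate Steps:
j(k, X) = X + k
M = -74 (M = -74*(-20*(-4) - 79) = -74*(80 - 79) = -74*1 = -74)
j(w(-4, 2), -70)/((-57 + 46)²) - 5743/M = (-70 + 5)/((-57 + 46)²) - 5743/(-74) = -65/((-11)²) - 5743*(-1/74) = -65/121 + 5743/74 = 690093/8954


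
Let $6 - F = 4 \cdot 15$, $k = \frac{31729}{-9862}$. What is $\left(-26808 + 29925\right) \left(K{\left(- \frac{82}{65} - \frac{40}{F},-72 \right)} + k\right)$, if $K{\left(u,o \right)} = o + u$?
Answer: $- \frac{1361984145737}{5769270} \approx -2.3608 \cdot 10^{5}$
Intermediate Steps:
$k = - \frac{31729}{9862}$ ($k = 31729 \left(- \frac{1}{9862}\right) = - \frac{31729}{9862} \approx -3.2173$)
$F = -54$ ($F = 6 - 4 \cdot 15 = 6 - 60 = -54$)
$\left(-26808 + 29925\right) \left(K{\left(- \frac{82}{65} - \frac{40}{F},-72 \right)} + k\right) = \left(-26808 + 29925\right) \left(\left(-72 - \left(- \frac{20}{27} + \frac{82}{65}\right)\right) - \frac{31729}{9862}\right) = 3117 \left(\left(-72 - \frac{914}{1755}\right) - \frac{31729}{9862}\right) = 3117 \left(- \frac{127274}{1755} - \frac{31729}{9862}\right) = 3117 \left(- \frac{1310860583}{17307810}\right) = - \frac{1361984145737}{5769270}$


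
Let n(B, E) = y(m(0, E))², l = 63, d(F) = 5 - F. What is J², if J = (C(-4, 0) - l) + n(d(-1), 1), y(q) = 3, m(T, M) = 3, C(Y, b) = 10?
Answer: 1936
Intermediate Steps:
n(B, E) = 9 (n(B, E) = 3² = 9)
J = -44 (J = (10 - 1*63) + 9 = (10 - 63) + 9 = -53 + 9 = -44)
J² = (-44)² = 1936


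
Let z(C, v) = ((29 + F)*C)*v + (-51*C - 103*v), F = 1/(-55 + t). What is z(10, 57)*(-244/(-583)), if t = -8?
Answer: 51957116/12243 ≈ 4243.8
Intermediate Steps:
F = -1/63 (F = 1/(-55 - 8) = 1/(-63) = -1/63 ≈ -0.015873)
z(C, v) = -103*v - 51*C + 1826*C*v/63 (z(C, v) = ((29 - 1/63)*C)*v + (-51*C - 103*v) = (1826*C/63)*v + (-103*v - 51*C) = 1826*C*v/63 + (-103*v - 51*C) = -103*v - 51*C + 1826*C*v/63)
z(10, 57)*(-244/(-583)) = (-103*57 - 51*10 + (1826/63)*10*57)*(-244/(-583)) = (-5871 - 510 + 346940/21)*(-244*(-1/583)) = (212939/21)*(244/583) = 51957116/12243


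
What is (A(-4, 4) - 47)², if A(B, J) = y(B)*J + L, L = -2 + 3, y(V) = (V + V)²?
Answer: 44100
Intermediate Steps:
y(V) = 4*V² (y(V) = (2*V)² = 4*V²)
L = 1
A(B, J) = 1 + 4*J*B² (A(B, J) = (4*B²)*J + 1 = 4*J*B² + 1 = 1 + 4*J*B²)
(A(-4, 4) - 47)² = ((1 + 4*4*(-4)²) - 47)² = ((1 + 4*4*16) - 47)² = ((1 + 256) - 47)² = (257 - 47)² = 210² = 44100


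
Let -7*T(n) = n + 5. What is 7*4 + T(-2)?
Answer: 193/7 ≈ 27.571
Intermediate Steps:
T(n) = -5/7 - n/7 (T(n) = -(n + 5)/7 = -(5 + n)/7 = -5/7 - n/7)
7*4 + T(-2) = 7*4 + (-5/7 - ⅐*(-2)) = 28 + (-5/7 + 2/7) = 28 - 3/7 = 193/7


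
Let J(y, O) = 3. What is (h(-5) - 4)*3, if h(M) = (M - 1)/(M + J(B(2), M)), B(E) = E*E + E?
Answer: -3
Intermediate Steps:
B(E) = E + E² (B(E) = E² + E = E + E²)
h(M) = (-1 + M)/(3 + M) (h(M) = (M - 1)/(M + 3) = (-1 + M)/(3 + M))
(h(-5) - 4)*3 = ((-1 - 5)/(3 - 5) - 4)*3 = (-6/(-2) - 4)*3 = (-½*(-6) - 4)*3 = (3 - 4)*3 = -1*3 = -3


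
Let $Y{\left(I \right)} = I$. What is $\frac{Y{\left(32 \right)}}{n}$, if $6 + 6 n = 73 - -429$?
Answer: $\frac{12}{31} \approx 0.3871$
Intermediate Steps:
$n = \frac{248}{3}$ ($n = -1 + \frac{73 - -429}{6} = -1 + \frac{73 + 429}{6} = -1 + \frac{1}{6} \cdot 502 = -1 + \frac{251}{3} = \frac{248}{3} \approx 82.667$)
$\frac{Y{\left(32 \right)}}{n} = \frac{32}{\frac{248}{3}} = 32 \cdot \frac{3}{248} = \frac{12}{31}$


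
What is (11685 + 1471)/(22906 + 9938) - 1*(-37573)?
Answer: 13413704/357 ≈ 37573.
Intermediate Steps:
(11685 + 1471)/(22906 + 9938) - 1*(-37573) = 13156/32844 + 37573 = 13156*(1/32844) + 37573 = 143/357 + 37573 = 13413704/357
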